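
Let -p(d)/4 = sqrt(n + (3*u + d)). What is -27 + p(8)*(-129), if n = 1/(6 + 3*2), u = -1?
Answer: -27 + 86*sqrt(183) ≈ 1136.4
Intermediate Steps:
n = 1/12 (n = 1/(6 + 6) = 1/12 ≈ 0.083333)
p(d) = -4*sqrt(-35/12 + d) (p(d) = -4*sqrt(1/12 + (3*(-1) + d)) = -4*sqrt(1/12 + (-3 + d)) = -4*sqrt(-35/12 + d))
-27 + p(8)*(-129) = -27 - 2*sqrt(-105 + 36*8)/3*(-129) = -27 - 2*sqrt(-105 + 288)/3*(-129) = -27 - 2*sqrt(183)/3*(-129) = -27 + 86*sqrt(183)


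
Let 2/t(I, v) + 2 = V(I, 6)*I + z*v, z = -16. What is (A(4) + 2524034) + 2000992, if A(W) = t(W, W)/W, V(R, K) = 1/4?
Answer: 588253379/130 ≈ 4.5250e+6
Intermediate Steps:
V(R, K) = ¼
t(I, v) = 2/(-2 - 16*v + I/4) (t(I, v) = 2/(-2 + (I/4 - 16*v)) = 2/(-2 + (-16*v + I/4)) = 2/(-2 - 16*v + I/4))
A(W) = 8/(W*(-8 - 63*W)) (A(W) = (8/(-8 + W - 64*W))/W = (8/(-8 - 63*W))/W = 8/(W*(-8 - 63*W)))
(A(4) + 2524034) + 2000992 = (8/(4*(-8 - 63*4)) + 2524034) + 2000992 = (8*(¼)/(-8 - 252) + 2524034) + 2000992 = (8*(¼)/(-260) + 2524034) + 2000992 = (8*(¼)*(-1/260) + 2524034) + 2000992 = (-1/130 + 2524034) + 2000992 = 328124419/130 + 2000992 = 588253379/130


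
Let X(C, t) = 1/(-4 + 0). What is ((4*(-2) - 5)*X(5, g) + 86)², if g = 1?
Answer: 127449/16 ≈ 7965.6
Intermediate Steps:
X(C, t) = -¼ (X(C, t) = 1/(-4) = -¼)
((4*(-2) - 5)*X(5, g) + 86)² = ((4*(-2) - 5)*(-¼) + 86)² = ((-8 - 5)*(-¼) + 86)² = (-13*(-¼) + 86)² = (13/4 + 86)² = (357/4)² = 127449/16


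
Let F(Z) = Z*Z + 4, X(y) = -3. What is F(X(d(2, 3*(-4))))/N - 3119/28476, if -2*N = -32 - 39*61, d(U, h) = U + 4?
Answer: -6779533/68655636 ≈ -0.098747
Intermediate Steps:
d(U, h) = 4 + U
N = 2411/2 (N = -(-32 - 39*61)/2 = -(-32 - 2379)/2 = -½*(-2411) = 2411/2 ≈ 1205.5)
F(Z) = 4 + Z² (F(Z) = Z² + 4 = 4 + Z²)
F(X(d(2, 3*(-4))))/N - 3119/28476 = (4 + (-3)²)/(2411/2) - 3119/28476 = (4 + 9)*(2/2411) - 3119*1/28476 = 13*(2/2411) - 3119/28476 = 26/2411 - 3119/28476 = -6779533/68655636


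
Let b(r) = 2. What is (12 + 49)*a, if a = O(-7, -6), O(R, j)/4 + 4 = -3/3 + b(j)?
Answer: -732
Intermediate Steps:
O(R, j) = -12 (O(R, j) = -16 + 4*(-3/3 + 2) = -16 + 4*(-3*⅓ + 2) = -16 + 4*(-1 + 2) = -16 + 4*1 = -16 + 4 = -12)
a = -12
(12 + 49)*a = (12 + 49)*(-12) = 61*(-12) = -732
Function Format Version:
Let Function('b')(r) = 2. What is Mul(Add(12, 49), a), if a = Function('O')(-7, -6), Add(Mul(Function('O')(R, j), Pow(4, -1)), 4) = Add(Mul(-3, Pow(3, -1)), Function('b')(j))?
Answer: -732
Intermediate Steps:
Function('O')(R, j) = -12 (Function('O')(R, j) = Add(-16, Mul(4, Add(Mul(-3, Pow(3, -1)), 2))) = Add(-16, Mul(4, Add(Mul(-3, Rational(1, 3)), 2))) = Add(-16, Mul(4, Add(-1, 2))) = Add(-16, Mul(4, 1)) = Add(-16, 4) = -12)
a = -12
Mul(Add(12, 49), a) = Mul(Add(12, 49), -12) = Mul(61, -12) = -732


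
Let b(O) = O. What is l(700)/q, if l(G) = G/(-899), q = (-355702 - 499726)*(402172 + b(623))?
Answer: 5/2212581050091 ≈ 2.2598e-12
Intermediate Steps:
q = -344562121260 (q = (-355702 - 499726)*(402172 + 623) = -855428*402795 = -344562121260)
l(G) = -G/899 (l(G) = G*(-1/899) = -G/899)
l(700)/q = -1/899*700/(-344562121260) = -700/899*(-1/344562121260) = 5/2212581050091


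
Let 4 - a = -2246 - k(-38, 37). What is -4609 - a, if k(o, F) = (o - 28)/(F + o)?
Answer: -6925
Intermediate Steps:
k(o, F) = (-28 + o)/(F + o)
a = 2316 (a = 4 - (-2246 - (-28 - 38)/(37 - 38)) = 4 - (-2246 - (-66)/(-1)) = 4 - (-2246 - (-1)*(-66)) = 4 - (-2246 - 1*66) = 4 - (-2246 - 66) = 4 - 1*(-2312) = 4 + 2312 = 2316)
-4609 - a = -4609 - 1*2316 = -4609 - 2316 = -6925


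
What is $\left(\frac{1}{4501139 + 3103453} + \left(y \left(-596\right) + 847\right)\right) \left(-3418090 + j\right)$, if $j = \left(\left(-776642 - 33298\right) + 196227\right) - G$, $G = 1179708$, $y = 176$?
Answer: $\frac{4123609084608103577}{7604592} \approx 5.4225 \cdot 10^{11}$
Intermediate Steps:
$j = -1793421$ ($j = \left(\left(-776642 - 33298\right) + 196227\right) - 1179708 = \left(-809940 + 196227\right) - 1179708 = -613713 - 1179708 = -1793421$)
$\left(\frac{1}{4501139 + 3103453} + \left(y \left(-596\right) + 847\right)\right) \left(-3418090 + j\right) = \left(\frac{1}{4501139 + 3103453} + \left(176 \left(-596\right) + 847\right)\right) \left(-3418090 - 1793421\right) = \left(\frac{1}{7604592} + \left(-104896 + 847\right)\right) \left(-5211511\right) = \left(\frac{1}{7604592} - 104049\right) \left(-5211511\right) = \left(- \frac{791250193007}{7604592}\right) \left(-5211511\right) = \frac{4123609084608103577}{7604592}$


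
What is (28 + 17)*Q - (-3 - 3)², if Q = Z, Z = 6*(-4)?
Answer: -1116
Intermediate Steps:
Z = -24
Q = -24
(28 + 17)*Q - (-3 - 3)² = (28 + 17)*(-24) - (-3 - 3)² = 45*(-24) - 1*(-6)² = -1080 - 1*36 = -1080 - 36 = -1116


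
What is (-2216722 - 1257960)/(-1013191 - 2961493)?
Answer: 1737341/1987342 ≈ 0.87420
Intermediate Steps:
(-2216722 - 1257960)/(-1013191 - 2961493) = -3474682/(-3974684) = -3474682*(-1/3974684) = 1737341/1987342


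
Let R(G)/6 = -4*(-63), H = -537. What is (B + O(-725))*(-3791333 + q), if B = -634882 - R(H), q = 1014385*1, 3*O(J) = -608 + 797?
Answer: 1767058097788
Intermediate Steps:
O(J) = 63 (O(J) = (-608 + 797)/3 = (⅓)*189 = 63)
q = 1014385
R(G) = 1512 (R(G) = 6*(-4*(-63)) = 6*252 = 1512)
B = -636394 (B = -634882 - 1*1512 = -634882 - 1512 = -636394)
(B + O(-725))*(-3791333 + q) = (-636394 + 63)*(-3791333 + 1014385) = -636331*(-2776948) = 1767058097788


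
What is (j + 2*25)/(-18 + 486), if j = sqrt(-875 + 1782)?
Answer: 25/234 + sqrt(907)/468 ≈ 0.17119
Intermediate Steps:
j = sqrt(907) ≈ 30.116
(j + 2*25)/(-18 + 486) = (sqrt(907) + 2*25)/(-18 + 486) = (sqrt(907) + 50)/468 = (50 + sqrt(907))*(1/468) = 25/234 + sqrt(907)/468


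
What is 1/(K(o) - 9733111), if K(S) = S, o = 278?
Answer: -1/9732833 ≈ -1.0275e-7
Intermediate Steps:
1/(K(o) - 9733111) = 1/(278 - 9733111) = 1/(-9732833) = -1/9732833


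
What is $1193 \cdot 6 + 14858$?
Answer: $22016$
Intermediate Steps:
$1193 \cdot 6 + 14858 = 7158 + 14858 = 22016$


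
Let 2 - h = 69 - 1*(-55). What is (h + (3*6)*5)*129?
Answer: -4128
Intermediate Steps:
h = -122 (h = 2 - (69 - 1*(-55)) = 2 - (69 + 55) = 2 - 1*124 = 2 - 124 = -122)
(h + (3*6)*5)*129 = (-122 + (3*6)*5)*129 = (-122 + 18*5)*129 = (-122 + 90)*129 = -32*129 = -4128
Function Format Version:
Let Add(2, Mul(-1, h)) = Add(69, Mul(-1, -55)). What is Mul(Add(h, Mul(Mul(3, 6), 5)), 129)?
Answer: -4128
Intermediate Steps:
h = -122 (h = Add(2, Mul(-1, Add(69, Mul(-1, -55)))) = Add(2, Mul(-1, Add(69, 55))) = Add(2, Mul(-1, 124)) = Add(2, -124) = -122)
Mul(Add(h, Mul(Mul(3, 6), 5)), 129) = Mul(Add(-122, Mul(Mul(3, 6), 5)), 129) = Mul(Add(-122, Mul(18, 5)), 129) = Mul(Add(-122, 90), 129) = Mul(-32, 129) = -4128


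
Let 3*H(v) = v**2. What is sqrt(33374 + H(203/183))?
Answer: sqrt(10059080601)/549 ≈ 182.69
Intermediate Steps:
H(v) = v**2/3
sqrt(33374 + H(203/183)) = sqrt(33374 + (203/183)**2/3) = sqrt(33374 + (1/3)*(41209/33489)) = sqrt(33374 + 41209/100467) = sqrt(3353026867/100467) = sqrt(10059080601)/549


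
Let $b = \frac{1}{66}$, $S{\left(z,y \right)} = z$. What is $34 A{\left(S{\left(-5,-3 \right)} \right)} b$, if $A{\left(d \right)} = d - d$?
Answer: $0$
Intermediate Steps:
$b = \frac{1}{66} \approx 0.015152$
$A{\left(d \right)} = 0$
$34 A{\left(S{\left(-5,-3 \right)} \right)} b = 34 \cdot 0 \cdot \frac{1}{66} = 0 \cdot \frac{1}{66} = 0$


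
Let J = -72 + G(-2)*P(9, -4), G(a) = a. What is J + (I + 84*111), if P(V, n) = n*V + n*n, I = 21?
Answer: 9313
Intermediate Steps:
P(V, n) = n**2 + V*n (P(V, n) = V*n + n**2 = n**2 + V*n)
J = -32 (J = -72 - (-8)*(9 - 4) = -72 - (-8)*5 = -72 - 2*(-20) = -72 + 40 = -32)
J + (I + 84*111) = -32 + (21 + 84*111) = -32 + (21 + 9324) = -32 + 9345 = 9313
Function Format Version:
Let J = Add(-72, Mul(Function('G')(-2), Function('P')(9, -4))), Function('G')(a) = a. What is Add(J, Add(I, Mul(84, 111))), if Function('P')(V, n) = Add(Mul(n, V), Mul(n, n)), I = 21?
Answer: 9313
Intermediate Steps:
Function('P')(V, n) = Add(Pow(n, 2), Mul(V, n)) (Function('P')(V, n) = Add(Mul(V, n), Pow(n, 2)) = Add(Pow(n, 2), Mul(V, n)))
J = -32 (J = Add(-72, Mul(-2, Mul(-4, Add(9, -4)))) = Add(-72, Mul(-2, Mul(-4, 5))) = Add(-72, Mul(-2, -20)) = Add(-72, 40) = -32)
Add(J, Add(I, Mul(84, 111))) = Add(-32, Add(21, Mul(84, 111))) = Add(-32, Add(21, 9324)) = Add(-32, 9345) = 9313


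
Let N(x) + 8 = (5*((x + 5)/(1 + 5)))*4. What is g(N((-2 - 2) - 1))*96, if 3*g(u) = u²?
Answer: 2048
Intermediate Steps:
N(x) = 26/3 + 10*x/3 (N(x) = -8 + (5*((x + 5)/(1 + 5)))*4 = -8 + (5*((5 + x)/6))*4 = -8 + (5*((5 + x)*(⅙)))*4 = -8 + (5*(⅚ + x/6))*4 = -8 + (25/6 + 5*x/6)*4 = -8 + (50/3 + 10*x/3) = 26/3 + 10*x/3)
g(u) = u²/3
g(N((-2 - 2) - 1))*96 = ((26/3 + 10*((-2 - 2) - 1)/3)²/3)*96 = ((26/3 + 10*(-4 - 1)/3)²/3)*96 = ((26/3 + (10/3)*(-5))²/3)*96 = ((26/3 - 50/3)²/3)*96 = ((⅓)*(-8)²)*96 = ((⅓)*64)*96 = (64/3)*96 = 2048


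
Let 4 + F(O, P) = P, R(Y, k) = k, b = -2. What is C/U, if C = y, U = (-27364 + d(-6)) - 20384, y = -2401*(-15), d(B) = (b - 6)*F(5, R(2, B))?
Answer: -36015/47668 ≈ -0.75554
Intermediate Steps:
F(O, P) = -4 + P
d(B) = 32 - 8*B (d(B) = (-2 - 6)*(-4 + B) = -8*(-4 + B) = 32 - 8*B)
y = 36015
U = -47668 (U = (-27364 + (32 - 8*(-6))) - 20384 = (-27364 + (32 + 48)) - 20384 = (-27364 + 80) - 20384 = -27284 - 20384 = -47668)
C = 36015
C/U = 36015/(-47668) = 36015*(-1/47668) = -36015/47668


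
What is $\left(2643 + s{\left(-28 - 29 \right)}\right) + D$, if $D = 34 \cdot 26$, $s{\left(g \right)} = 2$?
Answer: $3529$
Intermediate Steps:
$D = 884$
$\left(2643 + s{\left(-28 - 29 \right)}\right) + D = \left(2643 + 2\right) + 884 = 2645 + 884 = 3529$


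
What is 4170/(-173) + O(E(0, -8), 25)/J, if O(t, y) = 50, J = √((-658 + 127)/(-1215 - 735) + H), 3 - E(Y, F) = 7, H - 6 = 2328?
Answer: -4170/173 + 250*√39449202/1517277 ≈ -23.069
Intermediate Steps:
H = 2334 (H = 6 + 2328 = 2334)
E(Y, F) = -4 (E(Y, F) = 3 - 1*7 = 3 - 7 = -4)
J = √39449202/130 (J = √((-658 + 127)/(-1215 - 735) + 2334) = √(-531/(-1950) + 2334) = √(-531*(-1/1950) + 2334) = √(177/650 + 2334) = √(1517277/650) = √39449202/130 ≈ 48.314)
4170/(-173) + O(E(0, -8), 25)/J = 4170/(-173) + 50/((√39449202/130)) = 4170*(-1/173) + 50*(5*√39449202/1517277) = -4170/173 + 250*√39449202/1517277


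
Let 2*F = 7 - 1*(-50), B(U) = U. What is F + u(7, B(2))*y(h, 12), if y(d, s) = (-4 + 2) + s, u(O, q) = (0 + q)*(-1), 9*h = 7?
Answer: 17/2 ≈ 8.5000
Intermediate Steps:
h = 7/9 (h = (1/9)*7 = 7/9 ≈ 0.77778)
u(O, q) = -q (u(O, q) = q*(-1) = -q)
y(d, s) = -2 + s
F = 57/2 (F = (7 - 1*(-50))/2 = (7 + 50)/2 = (1/2)*57 = 57/2 ≈ 28.500)
F + u(7, B(2))*y(h, 12) = 57/2 + (-1*2)*(-2 + 12) = 57/2 - 2*10 = 57/2 - 20 = 17/2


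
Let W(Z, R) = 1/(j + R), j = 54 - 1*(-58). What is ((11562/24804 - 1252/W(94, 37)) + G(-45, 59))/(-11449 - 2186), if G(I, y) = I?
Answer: 154274707/11273418 ≈ 13.685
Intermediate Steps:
j = 112 (j = 54 + 58 = 112)
W(Z, R) = 1/(112 + R)
((11562/24804 - 1252/W(94, 37)) + G(-45, 59))/(-11449 - 2186) = ((11562/24804 - 1252/(1/(112 + 37))) - 45)/(-11449 - 2186) = ((11562*(1/24804) - 1252/(1/149)) - 45)/(-13635) = ((1927/4134 - 1252/1/149) - 45)*(-1/13635) = ((1927/4134 - 1252*149) - 45)*(-1/13635) = ((1927/4134 - 186548) - 45)*(-1/13635) = (-771187505/4134 - 45)*(-1/13635) = -771373535/4134*(-1/13635) = 154274707/11273418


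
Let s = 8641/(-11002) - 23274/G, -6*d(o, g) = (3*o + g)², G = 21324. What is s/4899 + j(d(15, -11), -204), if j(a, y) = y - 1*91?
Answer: -14127297543503/47889082023 ≈ -295.00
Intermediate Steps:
d(o, g) = -(g + 3*o)²/6 (d(o, g) = -(3*o + g)²/6 = -(g + 3*o)²/6)
j(a, y) = -91 + y (j(a, y) = y - 91 = -91 + y)
s = -18346718/9775277 (s = 8641/(-11002) - 23274/21324 = 8641*(-1/11002) - 23274*1/21324 = -8641/11002 - 3879/3554 = -18346718/9775277 ≈ -1.8768)
s/4899 + j(d(15, -11), -204) = -18346718/9775277/4899 + (-91 - 204) = -18346718/9775277*1/4899 - 295 = -18346718/47889082023 - 295 = -14127297543503/47889082023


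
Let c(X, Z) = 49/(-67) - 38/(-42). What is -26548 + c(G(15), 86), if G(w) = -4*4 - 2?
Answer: -37352792/1407 ≈ -26548.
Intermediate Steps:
G(w) = -18 (G(w) = -16 - 2 = -18)
c(X, Z) = 244/1407 (c(X, Z) = 49*(-1/67) - 38*(-1/42) = -49/67 + 19/21 = 244/1407)
-26548 + c(G(15), 86) = -26548 + 244/1407 = -37352792/1407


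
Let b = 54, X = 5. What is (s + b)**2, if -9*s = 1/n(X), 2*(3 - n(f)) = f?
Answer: 234256/81 ≈ 2892.1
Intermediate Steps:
n(f) = 3 - f/2
s = -2/9 (s = -1/(9*(3 - 1/2*5)) = -1/(9*(3 - 5/2)) = -1/(9*1/2) = -1/9*2 = -2/9 ≈ -0.22222)
(s + b)**2 = (-2/9 + 54)**2 = (484/9)**2 = 234256/81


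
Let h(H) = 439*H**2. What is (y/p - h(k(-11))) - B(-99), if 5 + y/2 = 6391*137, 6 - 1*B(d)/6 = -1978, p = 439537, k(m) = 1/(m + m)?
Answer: -2531753661559/212735908 ≈ -11901.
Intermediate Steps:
k(m) = 1/(2*m)
B(d) = 11904 (B(d) = 36 - 6*(-1978) = 36 + 11868 = 11904)
y = 1751124 (y = -10 + 2*(6391*137) = -10 + 2*875567 = -10 + 1751134 = 1751124)
(y/p - h(k(-11))) - B(-99) = (1751124/439537 - 439*((1/2)/(-11))**2) - 1*11904 = (1751124*(1/439537) - 439*((1/2)*(-1/11))**2) - 11904 = (1751124/439537 - 439*(-1/22)**2) - 11904 = (1751124/439537 - 439/484) - 11904 = 654587273/212735908 - 11904 = -2531753661559/212735908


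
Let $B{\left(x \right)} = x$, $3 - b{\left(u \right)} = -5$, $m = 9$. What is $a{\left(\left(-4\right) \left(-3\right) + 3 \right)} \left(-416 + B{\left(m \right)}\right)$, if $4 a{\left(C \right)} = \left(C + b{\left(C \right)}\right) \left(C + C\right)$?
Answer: $- \frac{140415}{2} \approx -70208.0$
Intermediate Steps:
$b{\left(u \right)} = 8$ ($b{\left(u \right)} = 3 - -5 = 3 + 5 = 8$)
$a{\left(C \right)} = \frac{C \left(8 + C\right)}{2}$ ($a{\left(C \right)} = \frac{\left(C + 8\right) \left(C + C\right)}{4} = \frac{\left(8 + C\right) 2 C}{4} = \frac{2 C \left(8 + C\right)}{4} = \frac{C \left(8 + C\right)}{2}$)
$a{\left(\left(-4\right) \left(-3\right) + 3 \right)} \left(-416 + B{\left(m \right)}\right) = \frac{\left(\left(-4\right) \left(-3\right) + 3\right) \left(8 + \left(\left(-4\right) \left(-3\right) + 3\right)\right)}{2} \left(-416 + 9\right) = \frac{\left(12 + 3\right) \left(8 + \left(12 + 3\right)\right)}{2} \left(-407\right) = \frac{1}{2} \cdot 15 \left(8 + 15\right) \left(-407\right) = \frac{1}{2} \cdot 15 \cdot 23 \left(-407\right) = \frac{345}{2} \left(-407\right) = - \frac{140415}{2}$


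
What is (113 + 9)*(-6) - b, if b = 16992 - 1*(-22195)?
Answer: -39919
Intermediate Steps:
b = 39187 (b = 16992 + 22195 = 39187)
(113 + 9)*(-6) - b = (113 + 9)*(-6) - 1*39187 = 122*(-6) - 39187 = -732 - 39187 = -39919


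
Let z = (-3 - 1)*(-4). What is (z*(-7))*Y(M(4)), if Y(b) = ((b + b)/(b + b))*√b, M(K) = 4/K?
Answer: -112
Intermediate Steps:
z = 16 (z = -4*(-4) = 16)
Y(b) = √b (Y(b) = ((2*b)/((2*b)))*√b = ((2*b)*(1/(2*b)))*√b = 1*√b = √b)
(z*(-7))*Y(M(4)) = (16*(-7))*√(4/4) = -112*√(4*(¼)) = -112*√1 = -112*1 = -112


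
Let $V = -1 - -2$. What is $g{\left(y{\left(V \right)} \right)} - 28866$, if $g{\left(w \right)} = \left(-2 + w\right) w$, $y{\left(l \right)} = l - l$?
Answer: $-28866$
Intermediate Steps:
$V = 1$ ($V = -1 + 2 = 1$)
$y{\left(l \right)} = 0$
$g{\left(w \right)} = w \left(-2 + w\right)$
$g{\left(y{\left(V \right)} \right)} - 28866 = 0 \left(-2 + 0\right) - 28866 = 0 \left(-2\right) - 28866 = 0 - 28866 = -28866$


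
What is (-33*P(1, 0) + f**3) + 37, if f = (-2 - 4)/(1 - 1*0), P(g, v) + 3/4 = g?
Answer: -749/4 ≈ -187.25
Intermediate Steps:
P(g, v) = -3/4 + g
f = -6 (f = -6/(1 + 0) = -6/1 = -6*1 = -6)
(-33*P(1, 0) + f**3) + 37 = (-33*(-3/4 + 1) + (-6)**3) + 37 = (-33*1/4 - 216) + 37 = (-33/4 - 216) + 37 = -897/4 + 37 = -749/4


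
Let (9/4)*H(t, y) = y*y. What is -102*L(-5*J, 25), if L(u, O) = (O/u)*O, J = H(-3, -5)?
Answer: 2295/2 ≈ 1147.5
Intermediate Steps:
H(t, y) = 4*y**2/9 (H(t, y) = 4*(y*y)/9 = 4*y**2/9)
J = 100/9 (J = (4/9)*(-5)**2 = (4/9)*25 = 100/9 ≈ 11.111)
L(u, O) = O**2/u
-102*L(-5*J, 25) = -102*25**2/((-5*100/9)) = -63750/(-500/9) = -63750*(-9)/500 = -102*(-45/4) = 2295/2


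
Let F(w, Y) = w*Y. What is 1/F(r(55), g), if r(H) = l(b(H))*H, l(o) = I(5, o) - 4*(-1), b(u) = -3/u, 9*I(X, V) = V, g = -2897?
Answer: -3/1909123 ≈ -1.5714e-6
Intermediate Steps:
I(X, V) = V/9
l(o) = 4 + o/9 (l(o) = o/9 - 4*(-1) = o/9 + 4 = 4 + o/9)
r(H) = H*(4 - 1/(3*H)) (r(H) = (4 + (-3/H)/9)*H = (4 - 1/(3*H))*H = H*(4 - 1/(3*H)))
F(w, Y) = Y*w
1/F(r(55), g) = 1/(-2897*(-1/3 + 4*55)) = 1/(-2897*(-1/3 + 220)) = 1/(-2897*659/3) = 1/(-1909123/3) = -3/1909123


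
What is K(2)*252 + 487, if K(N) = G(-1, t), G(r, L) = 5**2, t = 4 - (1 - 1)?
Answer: 6787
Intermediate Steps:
t = 4 (t = 4 - 1*0 = 4 + 0 = 4)
G(r, L) = 25
K(N) = 25
K(2)*252 + 487 = 25*252 + 487 = 6300 + 487 = 6787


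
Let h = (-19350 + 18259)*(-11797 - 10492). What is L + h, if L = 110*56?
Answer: 24323459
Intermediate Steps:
L = 6160
h = 24317299 (h = -1091*(-22289) = 24317299)
L + h = 6160 + 24317299 = 24323459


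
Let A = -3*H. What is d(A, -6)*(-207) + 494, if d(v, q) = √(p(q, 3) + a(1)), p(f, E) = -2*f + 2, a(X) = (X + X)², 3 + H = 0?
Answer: 494 - 621*√2 ≈ -384.23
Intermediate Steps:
H = -3 (H = -3 + 0 = -3)
A = 9 (A = -3*(-3) = 9)
a(X) = 4*X² (a(X) = (2*X)² = 4*X²)
p(f, E) = 2 - 2*f
d(v, q) = √(6 - 2*q) (d(v, q) = √((2 - 2*q) + 4*1²) = √((2 - 2*q) + 4*1) = √((2 - 2*q) + 4) = √(6 - 2*q))
d(A, -6)*(-207) + 494 = √(6 - 2*(-6))*(-207) + 494 = √(6 + 12)*(-207) + 494 = √18*(-207) + 494 = (3*√2)*(-207) + 494 = -621*√2 + 494 = 494 - 621*√2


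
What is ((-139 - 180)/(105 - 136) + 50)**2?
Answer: 3493161/961 ≈ 3634.9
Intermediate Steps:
((-139 - 180)/(105 - 136) + 50)**2 = (-319/(-31) + 50)**2 = (-319*(-1/31) + 50)**2 = (319/31 + 50)**2 = (1869/31)**2 = 3493161/961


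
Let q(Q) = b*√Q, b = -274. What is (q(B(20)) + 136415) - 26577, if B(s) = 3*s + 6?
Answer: 109838 - 274*√66 ≈ 1.0761e+5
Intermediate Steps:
B(s) = 6 + 3*s
q(Q) = -274*√Q
(q(B(20)) + 136415) - 26577 = (-274*√(6 + 3*20) + 136415) - 26577 = (-274*√(6 + 60) + 136415) - 26577 = (-274*√66 + 136415) - 26577 = (136415 - 274*√66) - 26577 = 109838 - 274*√66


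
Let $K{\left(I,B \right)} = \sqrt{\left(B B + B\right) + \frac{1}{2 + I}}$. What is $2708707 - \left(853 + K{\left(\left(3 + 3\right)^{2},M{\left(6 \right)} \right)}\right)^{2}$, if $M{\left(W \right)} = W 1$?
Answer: $\frac{75280127}{38} - \frac{853 \sqrt{60686}}{19} \approx 1.97 \cdot 10^{6}$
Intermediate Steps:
$M{\left(W \right)} = W$
$K{\left(I,B \right)} = \sqrt{B + B^{2} + \frac{1}{2 + I}}$ ($K{\left(I,B \right)} = \sqrt{\left(B^{2} + B\right) + \frac{1}{2 + I}} = \sqrt{\left(B + B^{2}\right) + \frac{1}{2 + I}} = \sqrt{B + B^{2} + \frac{1}{2 + I}}$)
$2708707 - \left(853 + K{\left(\left(3 + 3\right)^{2},M{\left(6 \right)} \right)}\right)^{2} = 2708707 - \left(853 + \sqrt{\frac{1 + 6 \left(1 + 6\right) \left(2 + \left(3 + 3\right)^{2}\right)}{2 + \left(3 + 3\right)^{2}}}\right)^{2} = 2708707 - \left(853 + \sqrt{\frac{1 + 6 \cdot 7 \left(2 + 6^{2}\right)}{2 + 6^{2}}}\right)^{2} = 2708707 - \left(853 + \sqrt{\frac{1 + 6 \cdot 7 \left(2 + 36\right)}{2 + 36}}\right)^{2} = 2708707 - \left(853 + \sqrt{\frac{1 + 6 \cdot 7 \cdot 38}{38}}\right)^{2} = 2708707 - \left(853 + \sqrt{\frac{1 + 1596}{38}}\right)^{2} = 2708707 - \left(853 + \sqrt{\frac{1}{38} \cdot 1597}\right)^{2} = 2708707 - \left(853 + \sqrt{\frac{1597}{38}}\right)^{2} = 2708707 - \left(853 + \frac{\sqrt{60686}}{38}\right)^{2}$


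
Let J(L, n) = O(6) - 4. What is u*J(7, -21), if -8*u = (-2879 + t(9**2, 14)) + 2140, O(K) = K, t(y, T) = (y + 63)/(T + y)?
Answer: 70061/380 ≈ 184.37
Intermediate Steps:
t(y, T) = (63 + y)/(T + y)
J(L, n) = 2 (J(L, n) = 6 - 4 = 2)
u = 70061/760 (u = -((-2879 + (63 + 9**2)/(14 + 9**2)) + 2140)/8 = -((-2879 + (63 + 81)/(14 + 81)) + 2140)/8 = -((-2879 + 144/95) + 2140)/8 = -(-273361/95 + 2140)/8 = -1/8*(-70061/95) = 70061/760 ≈ 92.186)
u*J(7, -21) = (70061/760)*2 = 70061/380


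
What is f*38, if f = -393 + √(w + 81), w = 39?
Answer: -14934 + 76*√30 ≈ -14518.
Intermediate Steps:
f = -393 + 2*√30 (f = -393 + √(39 + 81) = -393 + √120 = -393 + 2*√30 ≈ -382.05)
f*38 = (-393 + 2*√30)*38 = -14934 + 76*√30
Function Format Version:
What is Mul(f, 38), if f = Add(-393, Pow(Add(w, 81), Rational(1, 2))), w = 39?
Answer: Add(-14934, Mul(76, Pow(30, Rational(1, 2)))) ≈ -14518.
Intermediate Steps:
f = Add(-393, Mul(2, Pow(30, Rational(1, 2)))) (f = Add(-393, Pow(Add(39, 81), Rational(1, 2))) = Add(-393, Pow(120, Rational(1, 2))) = Add(-393, Mul(2, Pow(30, Rational(1, 2)))) ≈ -382.05)
Mul(f, 38) = Mul(Add(-393, Mul(2, Pow(30, Rational(1, 2)))), 38) = Add(-14934, Mul(76, Pow(30, Rational(1, 2))))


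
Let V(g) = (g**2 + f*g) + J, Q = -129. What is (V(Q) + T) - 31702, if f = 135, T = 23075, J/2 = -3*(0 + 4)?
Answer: -9425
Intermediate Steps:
J = -24 (J = 2*(-3*(0 + 4)) = 2*(-3*4) = 2*(-12) = -24)
V(g) = -24 + g**2 + 135*g (V(g) = (g**2 + 135*g) - 24 = -24 + g**2 + 135*g)
(V(Q) + T) - 31702 = ((-24 + (-129)**2 + 135*(-129)) + 23075) - 31702 = ((-24 + 16641 - 17415) + 23075) - 31702 = (-798 + 23075) - 31702 = 22277 - 31702 = -9425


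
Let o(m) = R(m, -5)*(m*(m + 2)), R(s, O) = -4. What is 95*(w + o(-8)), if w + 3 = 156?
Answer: -3705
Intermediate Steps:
w = 153 (w = -3 + 156 = 153)
o(m) = -4*m*(2 + m) (o(m) = -4*m*(m + 2) = -4*m*(2 + m))
95*(w + o(-8)) = 95*(153 - 4*(-8)*(2 - 8)) = 95*(153 - 4*(-8)*(-6)) = 95*(153 - 192) = 95*(-39) = -3705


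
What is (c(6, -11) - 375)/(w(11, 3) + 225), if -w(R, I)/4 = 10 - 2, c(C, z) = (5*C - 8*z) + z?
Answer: -268/193 ≈ -1.3886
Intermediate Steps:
c(C, z) = -7*z + 5*C (c(C, z) = (-8*z + 5*C) + z = -7*z + 5*C)
w(R, I) = -32 (w(R, I) = -4*(10 - 2) = -4*8 = -32)
(c(6, -11) - 375)/(w(11, 3) + 225) = ((-7*(-11) + 5*6) - 375)/(-32 + 225) = ((77 + 30) - 375)/193 = (107 - 375)*(1/193) = -268*1/193 = -268/193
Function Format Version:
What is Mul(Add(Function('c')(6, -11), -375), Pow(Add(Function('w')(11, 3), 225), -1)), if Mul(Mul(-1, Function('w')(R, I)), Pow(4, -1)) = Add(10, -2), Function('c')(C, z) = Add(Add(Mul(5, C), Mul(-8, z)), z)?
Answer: Rational(-268, 193) ≈ -1.3886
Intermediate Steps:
Function('c')(C, z) = Add(Mul(-7, z), Mul(5, C)) (Function('c')(C, z) = Add(Add(Mul(-8, z), Mul(5, C)), z) = Add(Mul(-7, z), Mul(5, C)))
Function('w')(R, I) = -32 (Function('w')(R, I) = Mul(-4, Add(10, -2)) = Mul(-4, 8) = -32)
Mul(Add(Function('c')(6, -11), -375), Pow(Add(Function('w')(11, 3), 225), -1)) = Mul(Add(Add(Mul(-7, -11), Mul(5, 6)), -375), Pow(Add(-32, 225), -1)) = Mul(Add(Add(77, 30), -375), Pow(193, -1)) = Mul(Add(107, -375), Rational(1, 193)) = Mul(-268, Rational(1, 193)) = Rational(-268, 193)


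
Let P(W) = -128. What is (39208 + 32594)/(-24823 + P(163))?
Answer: -23934/8317 ≈ -2.8777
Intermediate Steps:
(39208 + 32594)/(-24823 + P(163)) = (39208 + 32594)/(-24823 - 128) = 71802/(-24951) = 71802*(-1/24951) = -23934/8317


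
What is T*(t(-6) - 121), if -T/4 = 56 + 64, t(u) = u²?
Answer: 40800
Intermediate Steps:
T = -480 (T = -4*(56 + 64) = -4*120 = -480)
T*(t(-6) - 121) = -480*((-6)² - 121) = -480*(36 - 121) = -480*(-85) = 40800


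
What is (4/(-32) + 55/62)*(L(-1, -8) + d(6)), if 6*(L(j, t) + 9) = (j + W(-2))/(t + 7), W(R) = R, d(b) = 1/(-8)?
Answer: -13041/1984 ≈ -6.5731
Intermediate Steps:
d(b) = -⅛ (d(b) = 1*(-⅛) = -⅛)
L(j, t) = -9 + (-2 + j)/(6*(7 + t)) (L(j, t) = -9 + ((j - 2)/(t + 7))/6 = -9 + ((-2 + j)/(7 + t))/6 = -9 + (-2 + j)/(6*(7 + t)))
(4/(-32) + 55/62)*(L(-1, -8) + d(6)) = (4/(-32) + 55/62)*((-380 - 1 - 54*(-8))/(6*(7 - 8)) - ⅛) = (4*(-1/32) + 55*(1/62))*((⅙)*(-380 - 1 + 432)/(-1) - ⅛) = (-⅛ + 55/62)*((⅙)*(-1)*51 - ⅛) = 189*(-17/2 - ⅛)/248 = (189/248)*(-69/8) = -13041/1984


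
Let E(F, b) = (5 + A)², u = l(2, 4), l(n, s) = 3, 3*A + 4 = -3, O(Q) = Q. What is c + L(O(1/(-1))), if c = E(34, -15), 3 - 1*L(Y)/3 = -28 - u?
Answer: 982/9 ≈ 109.11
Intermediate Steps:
A = -7/3 (A = -4/3 + (⅓)*(-3) = -4/3 - 1 = -7/3 ≈ -2.3333)
u = 3
E(F, b) = 64/9 (E(F, b) = (5 - 7/3)² = (8/3)² = 64/9)
L(Y) = 102 (L(Y) = 9 - 3*(-28 - 1*3) = 9 - 3*(-28 - 3) = 9 - 3*(-31) = 9 + 93 = 102)
c = 64/9 ≈ 7.1111
c + L(O(1/(-1))) = 64/9 + 102 = 982/9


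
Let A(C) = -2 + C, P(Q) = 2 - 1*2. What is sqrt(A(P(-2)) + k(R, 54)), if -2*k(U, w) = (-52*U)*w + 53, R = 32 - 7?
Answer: sqrt(140286)/2 ≈ 187.27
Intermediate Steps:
R = 25
k(U, w) = -53/2 + 26*U*w (k(U, w) = -((-52*U)*w + 53)/2 = -(-52*U*w + 53)/2 = -(53 - 52*U*w)/2 = -53/2 + 26*U*w)
P(Q) = 0 (P(Q) = 2 - 2 = 0)
sqrt(A(P(-2)) + k(R, 54)) = sqrt((-2 + 0) + (-53/2 + 26*25*54)) = sqrt(-2 + (-53/2 + 35100)) = sqrt(-2 + 70147/2) = sqrt(70143/2) = sqrt(140286)/2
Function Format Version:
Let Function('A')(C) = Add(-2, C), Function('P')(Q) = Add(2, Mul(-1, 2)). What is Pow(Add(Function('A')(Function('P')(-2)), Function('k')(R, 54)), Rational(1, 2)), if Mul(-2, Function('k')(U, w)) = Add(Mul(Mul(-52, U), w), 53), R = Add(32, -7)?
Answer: Mul(Rational(1, 2), Pow(140286, Rational(1, 2))) ≈ 187.27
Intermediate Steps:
R = 25
Function('k')(U, w) = Add(Rational(-53, 2), Mul(26, U, w)) (Function('k')(U, w) = Mul(Rational(-1, 2), Add(Mul(Mul(-52, U), w), 53)) = Mul(Rational(-1, 2), Add(Mul(-52, U, w), 53)) = Mul(Rational(-1, 2), Add(53, Mul(-52, U, w))) = Add(Rational(-53, 2), Mul(26, U, w)))
Function('P')(Q) = 0 (Function('P')(Q) = Add(2, -2) = 0)
Pow(Add(Function('A')(Function('P')(-2)), Function('k')(R, 54)), Rational(1, 2)) = Pow(Add(Add(-2, 0), Add(Rational(-53, 2), Mul(26, 25, 54))), Rational(1, 2)) = Pow(Add(-2, Add(Rational(-53, 2), 35100)), Rational(1, 2)) = Pow(Add(-2, Rational(70147, 2)), Rational(1, 2)) = Pow(Rational(70143, 2), Rational(1, 2)) = Mul(Rational(1, 2), Pow(140286, Rational(1, 2)))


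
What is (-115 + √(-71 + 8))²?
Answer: 13162 - 690*I*√7 ≈ 13162.0 - 1825.6*I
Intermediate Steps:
(-115 + √(-71 + 8))² = (-115 + √(-63))² = (-115 + 3*I*√7)²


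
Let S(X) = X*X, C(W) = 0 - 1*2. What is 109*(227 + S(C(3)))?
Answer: 25179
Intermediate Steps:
C(W) = -2 (C(W) = 0 - 2 = -2)
S(X) = X²
109*(227 + S(C(3))) = 109*(227 + (-2)²) = 109*(227 + 4) = 109*231 = 25179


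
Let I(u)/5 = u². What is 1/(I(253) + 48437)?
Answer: 1/368482 ≈ 2.7138e-6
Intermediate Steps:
I(u) = 5*u²
1/(I(253) + 48437) = 1/(5*253² + 48437) = 1/(5*64009 + 48437) = 1/(320045 + 48437) = 1/368482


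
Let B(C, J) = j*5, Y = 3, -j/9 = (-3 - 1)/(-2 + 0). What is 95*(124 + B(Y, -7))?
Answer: 3230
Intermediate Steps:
j = -18 (j = -9*(-3 - 1)/(-2 + 0) = -(-36)/(-2) = -(-36)*(-1)/2 = -9*2 = -18)
B(C, J) = -90 (B(C, J) = -18*5 = -90)
95*(124 + B(Y, -7)) = 95*(124 - 90) = 95*34 = 3230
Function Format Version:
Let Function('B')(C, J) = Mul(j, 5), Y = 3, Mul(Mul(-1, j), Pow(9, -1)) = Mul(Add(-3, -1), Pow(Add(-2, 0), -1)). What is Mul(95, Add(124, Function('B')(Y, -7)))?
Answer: 3230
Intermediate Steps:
j = -18 (j = Mul(-9, Mul(Add(-3, -1), Pow(Add(-2, 0), -1))) = Mul(-9, Mul(-4, Pow(-2, -1))) = Mul(-9, Mul(-4, Rational(-1, 2))) = Mul(-9, 2) = -18)
Function('B')(C, J) = -90 (Function('B')(C, J) = Mul(-18, 5) = -90)
Mul(95, Add(124, Function('B')(Y, -7))) = Mul(95, Add(124, -90)) = Mul(95, 34) = 3230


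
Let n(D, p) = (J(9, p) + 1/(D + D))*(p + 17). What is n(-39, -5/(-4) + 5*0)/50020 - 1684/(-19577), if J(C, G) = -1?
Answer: 26168007601/305523360480 ≈ 0.085650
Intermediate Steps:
n(D, p) = (-1 + 1/(2*D))*(17 + p) (n(D, p) = (-1 + 1/(D + D))*(p + 17) = (-1 + 1/(2*D))*(17 + p))
n(-39, -5/(-4) + 5*0)/50020 - 1684/(-19577) = ((1/2)*(17 + (-5/(-4) + 5*0) - 2*(-39)*(17 + (-5/(-4) + 5*0)))/(-39))/50020 - 1684/(-19577) = ((1/2)*(-1/39)*(17 + (-5*(-1/4) + 0) - 2*(-39)*(17 + (-5*(-1/4) + 0))))*(1/50020) - 1684*(-1/19577) = ((1/2)*(-1/39)*(17 + (5/4 + 0) - 2*(-39)*(17 + (5/4 + 0))))*(1/50020) + 1684/19577 = ((1/2)*(-1/39)*(17 + 5/4 - 2*(-39)*(17 + 5/4)))*(1/50020) + 1684/19577 = ((1/2)*(-1/39)*(17 + 5/4 - 2*(-39)*73/4))*(1/50020) + 1684/19577 = ((1/2)*(-1/39)*(17 + 5/4 + 2847/2))*(1/50020) + 1684/19577 = ((1/2)*(-1/39)*(5767/4))*(1/50020) + 1684/19577 = -5767/312*1/50020 + 1684/19577 = -5767/15606240 + 1684/19577 = 26168007601/305523360480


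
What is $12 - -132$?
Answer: $144$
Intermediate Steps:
$12 - -132 = 12 + 132 = 144$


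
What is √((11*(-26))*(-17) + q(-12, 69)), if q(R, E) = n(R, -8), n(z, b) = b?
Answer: √4854 ≈ 69.671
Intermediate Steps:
q(R, E) = -8
√((11*(-26))*(-17) + q(-12, 69)) = √((11*(-26))*(-17) - 8) = √(-286*(-17) - 8) = √(4862 - 8) = √4854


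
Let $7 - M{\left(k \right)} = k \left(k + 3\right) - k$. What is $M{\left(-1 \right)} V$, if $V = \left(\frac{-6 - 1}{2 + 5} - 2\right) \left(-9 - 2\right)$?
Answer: $264$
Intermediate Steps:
$M{\left(k \right)} = 7 + k - k \left(3 + k\right)$ ($M{\left(k \right)} = 7 - \left(k \left(k + 3\right) - k\right) = 7 - \left(k \left(3 + k\right) - k\right) = 7 - \left(- k + k \left(3 + k\right)\right) = 7 + k - k \left(3 + k\right)$)
$V = 33$ ($V = \left(- \frac{7}{7} - 2\right) \left(-11\right) = \left(\left(-7\right) \frac{1}{7} - 2\right) \left(-11\right) = \left(-1 - 2\right) \left(-11\right) = \left(-3\right) \left(-11\right) = 33$)
$M{\left(-1 \right)} V = \left(7 - \left(-1\right)^{2} - -2\right) 33 = \left(7 - 1 + 2\right) 33 = 8 \cdot 33 = 264$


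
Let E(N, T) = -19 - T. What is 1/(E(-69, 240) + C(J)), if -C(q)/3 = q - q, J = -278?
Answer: -1/259 ≈ -0.0038610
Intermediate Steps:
C(q) = 0 (C(q) = -3*(q - q) = -3*0 = 0)
1/(E(-69, 240) + C(J)) = 1/((-19 - 1*240) + 0) = 1/((-19 - 240) + 0) = 1/(-259 + 0) = 1/(-259) = -1/259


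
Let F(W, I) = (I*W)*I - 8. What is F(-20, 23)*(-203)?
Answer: 2149364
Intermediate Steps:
F(W, I) = -8 + W*I² (F(W, I) = W*I² - 8 = -8 + W*I²)
F(-20, 23)*(-203) = (-8 - 20*23²)*(-203) = (-8 - 20*529)*(-203) = (-8 - 10580)*(-203) = -10588*(-203) = 2149364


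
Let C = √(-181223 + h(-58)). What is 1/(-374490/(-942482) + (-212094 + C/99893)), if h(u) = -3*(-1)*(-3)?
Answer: -469984807341167193078836481/99680770982358746775608715721961 - 88732186894125332*I*√11327/99680770982358746775608715721961 ≈ -4.7149e-6 - 9.4739e-14*I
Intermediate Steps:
h(u) = -9 (h(u) = 3*(-3) = -9)
C = 4*I*√11327 (C = √(-181223 - 9) = √(-181232) = 4*I*√11327 ≈ 425.71*I)
1/(-374490/(-942482) + (-212094 + C/99893)) = 1/(-374490/(-942482) + (-212094 + (4*I*√11327)/99893)) = 1/(-374490*(-1/942482) + (-212094 + (4*I*√11327)*(1/99893))) = 1/(187245/471241 + (-212094 + 4*I*√11327/99893)) = 1/(-99947201409/471241 + 4*I*√11327/99893)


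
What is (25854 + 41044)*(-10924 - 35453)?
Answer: -3102528546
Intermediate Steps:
(25854 + 41044)*(-10924 - 35453) = 66898*(-46377) = -3102528546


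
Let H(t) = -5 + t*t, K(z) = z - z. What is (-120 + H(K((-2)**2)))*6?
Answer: -750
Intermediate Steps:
K(z) = 0
H(t) = -5 + t**2
(-120 + H(K((-2)**2)))*6 = (-120 + (-5 + 0**2))*6 = (-120 + (-5 + 0))*6 = (-120 - 5)*6 = -125*6 = -750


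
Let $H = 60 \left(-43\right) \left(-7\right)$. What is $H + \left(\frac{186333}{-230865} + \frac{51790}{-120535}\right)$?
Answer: $\frac{33501790171333}{1855154185} \approx 18059.0$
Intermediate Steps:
$H = 18060$ ($H = \left(-2580\right) \left(-7\right) = 18060$)
$H + \left(\frac{186333}{-230865} + \frac{51790}{-120535}\right) = 18060 + \left(\frac{186333}{-230865} + \frac{51790}{-120535}\right) = 18060 + \left(186333 \left(- \frac{1}{230865}\right) + 51790 \left(- \frac{1}{120535}\right)\right) = 18060 - \frac{2294409767}{1855154185} = \frac{33501790171333}{1855154185}$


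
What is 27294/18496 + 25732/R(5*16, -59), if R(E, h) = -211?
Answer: -235090019/1951328 ≈ -120.48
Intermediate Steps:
27294/18496 + 25732/R(5*16, -59) = 27294/18496 + 25732/(-211) = 27294*(1/18496) + 25732*(-1/211) = 13647/9248 - 25732/211 = -235090019/1951328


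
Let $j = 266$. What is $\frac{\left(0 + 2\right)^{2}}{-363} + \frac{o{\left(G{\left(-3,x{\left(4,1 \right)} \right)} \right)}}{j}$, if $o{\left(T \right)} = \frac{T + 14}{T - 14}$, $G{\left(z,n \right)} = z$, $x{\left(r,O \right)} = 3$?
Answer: $- \frac{22081}{1641486} \approx -0.013452$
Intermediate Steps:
$o{\left(T \right)} = \frac{14 + T}{-14 + T}$
$\frac{\left(0 + 2\right)^{2}}{-363} + \frac{o{\left(G{\left(-3,x{\left(4,1 \right)} \right)} \right)}}{j} = \frac{\left(0 + 2\right)^{2}}{-363} + \frac{\frac{1}{-14 - 3} \left(14 - 3\right)}{266} = 2^{2} \left(- \frac{1}{363}\right) + \frac{1}{-17} \cdot 11 \cdot \frac{1}{266} = 4 \left(- \frac{1}{363}\right) + \left(- \frac{1}{17}\right) 11 \cdot \frac{1}{266} = - \frac{4}{363} - \frac{11}{4522} = - \frac{22081}{1641486}$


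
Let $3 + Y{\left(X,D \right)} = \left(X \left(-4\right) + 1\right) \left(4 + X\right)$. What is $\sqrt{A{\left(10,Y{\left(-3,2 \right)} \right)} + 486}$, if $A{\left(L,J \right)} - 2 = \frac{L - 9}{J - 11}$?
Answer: $\sqrt{487} \approx 22.068$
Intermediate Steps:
$Y{\left(X,D \right)} = -3 + \left(1 - 4 X\right) \left(4 + X\right)$ ($Y{\left(X,D \right)} = -3 + \left(X \left(-4\right) + 1\right) \left(4 + X\right) = -3 + \left(- 4 X + 1\right) \left(4 + X\right) = -3 + \left(1 - 4 X\right) \left(4 + X\right)$)
$A{\left(L,J \right)} = 2 + \frac{-9 + L}{-11 + J}$ ($A{\left(L,J \right)} = 2 + \frac{L - 9}{J - 11} = 2 + \frac{-9 + L}{-11 + J}$)
$\sqrt{A{\left(10,Y{\left(-3,2 \right)} \right)} + 486} = \sqrt{\frac{-31 + 10 + 2 \left(1 - -45 - 4 \left(-3\right)^{2}\right)}{-11 - \left(-46 + 36\right)} + 486} = \sqrt{\frac{-31 + 10 + 2 \left(1 + 45 - 36\right)}{-11 + \left(1 + 45 - 36\right)} + 486} = \sqrt{\frac{-31 + 10 + 2 \cdot 10}{-11 + 10} + 486} = \sqrt{\frac{-31 + 10 + 20}{-1} + 486} = \sqrt{\left(-1\right) \left(-1\right) + 486} = \sqrt{1 + 486} = \sqrt{487}$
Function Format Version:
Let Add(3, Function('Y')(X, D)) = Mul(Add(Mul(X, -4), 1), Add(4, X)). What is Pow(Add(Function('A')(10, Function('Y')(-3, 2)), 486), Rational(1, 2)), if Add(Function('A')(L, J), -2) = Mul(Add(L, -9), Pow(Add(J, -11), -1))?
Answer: Pow(487, Rational(1, 2)) ≈ 22.068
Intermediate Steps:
Function('Y')(X, D) = Add(-3, Mul(Add(1, Mul(-4, X)), Add(4, X))) (Function('Y')(X, D) = Add(-3, Mul(Add(Mul(X, -4), 1), Add(4, X))) = Add(-3, Mul(Add(Mul(-4, X), 1), Add(4, X))) = Add(-3, Mul(Add(1, Mul(-4, X)), Add(4, X))))
Function('A')(L, J) = Add(2, Mul(Pow(Add(-11, J), -1), Add(-9, L))) (Function('A')(L, J) = Add(2, Mul(Add(L, -9), Pow(Add(J, -11), -1))) = Add(2, Mul(Add(-9, L), Pow(Add(-11, J), -1))) = Add(2, Mul(Pow(Add(-11, J), -1), Add(-9, L))))
Pow(Add(Function('A')(10, Function('Y')(-3, 2)), 486), Rational(1, 2)) = Pow(Add(Mul(Pow(Add(-11, Add(1, Mul(-15, -3), Mul(-4, Pow(-3, 2)))), -1), Add(-31, 10, Mul(2, Add(1, Mul(-15, -3), Mul(-4, Pow(-3, 2)))))), 486), Rational(1, 2)) = Pow(Add(Mul(Pow(Add(-11, Add(1, 45, Mul(-4, 9))), -1), Add(-31, 10, Mul(2, Add(1, 45, Mul(-4, 9))))), 486), Rational(1, 2)) = Pow(Add(Mul(Pow(Add(-11, Add(1, 45, -36)), -1), Add(-31, 10, Mul(2, Add(1, 45, -36)))), 486), Rational(1, 2)) = Pow(Add(Mul(Pow(Add(-11, 10), -1), Add(-31, 10, Mul(2, 10))), 486), Rational(1, 2)) = Pow(Add(Mul(Pow(-1, -1), Add(-31, 10, 20)), 486), Rational(1, 2)) = Pow(Add(Mul(-1, -1), 486), Rational(1, 2)) = Pow(Add(1, 486), Rational(1, 2)) = Pow(487, Rational(1, 2))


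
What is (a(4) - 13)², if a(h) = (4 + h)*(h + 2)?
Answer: 1225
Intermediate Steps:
a(h) = (2 + h)*(4 + h) (a(h) = (4 + h)*(2 + h) = (2 + h)*(4 + h))
(a(4) - 13)² = ((8 + 4² + 6*4) - 13)² = ((8 + 16 + 24) - 13)² = (48 - 13)² = 35² = 1225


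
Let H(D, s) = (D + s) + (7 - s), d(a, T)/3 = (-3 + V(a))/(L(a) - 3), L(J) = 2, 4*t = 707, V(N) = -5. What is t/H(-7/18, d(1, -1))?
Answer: 909/34 ≈ 26.735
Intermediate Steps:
t = 707/4 (t = (¼)*707 = 707/4 ≈ 176.75)
d(a, T) = 24 (d(a, T) = 3*((-3 - 5)/(2 - 3)) = 3*(-8/(-1)) = 3*(-8*(-1)) = 3*8 = 24)
H(D, s) = 7 + D
t/H(-7/18, d(1, -1)) = 707/(4*(7 - 7/18)) = 707/(4*(119/18)) = (707/4)*(18/119) = 909/34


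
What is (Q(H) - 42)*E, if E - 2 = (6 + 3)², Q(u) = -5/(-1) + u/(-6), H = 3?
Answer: -6225/2 ≈ -3112.5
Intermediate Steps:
Q(u) = 5 - u/6 (Q(u) = -5*(-1) + u*(-⅙) = 5 - u/6)
E = 83 (E = 2 + (6 + 3)² = 2 + 9² = 2 + 81 = 83)
(Q(H) - 42)*E = ((5 - ⅙*3) - 42)*83 = ((5 - ½) - 42)*83 = (9/2 - 42)*83 = -75/2*83 = -6225/2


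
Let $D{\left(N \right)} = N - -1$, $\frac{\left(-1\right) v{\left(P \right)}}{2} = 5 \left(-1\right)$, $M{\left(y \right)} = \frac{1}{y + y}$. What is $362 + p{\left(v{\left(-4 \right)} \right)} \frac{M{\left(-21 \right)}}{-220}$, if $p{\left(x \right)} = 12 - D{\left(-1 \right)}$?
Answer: $\frac{278741}{770} \approx 362.0$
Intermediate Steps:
$M{\left(y \right)} = \frac{1}{2 y}$
$v{\left(P \right)} = 10$ ($v{\left(P \right)} = - 2 \cdot 5 \left(-1\right) = \left(-2\right) \left(-5\right) = 10$)
$D{\left(N \right)} = 1 + N$ ($D{\left(N \right)} = N + 1 = 1 + N$)
$p{\left(x \right)} = 12$ ($p{\left(x \right)} = 12 - \left(1 - 1\right) = 12 - 0 = 12 + 0 = 12$)
$362 + p{\left(v{\left(-4 \right)} \right)} \frac{M{\left(-21 \right)}}{-220} = 362 + 12 \frac{\frac{1}{2} \frac{1}{-21}}{-220} = 362 + 12 \cdot \frac{1}{2} \left(- \frac{1}{21}\right) \left(- \frac{1}{220}\right) = 362 + 12 \left(\left(- \frac{1}{42}\right) \left(- \frac{1}{220}\right)\right) = 362 + 12 \cdot \frac{1}{9240} = 362 + \frac{1}{770} = \frac{278741}{770}$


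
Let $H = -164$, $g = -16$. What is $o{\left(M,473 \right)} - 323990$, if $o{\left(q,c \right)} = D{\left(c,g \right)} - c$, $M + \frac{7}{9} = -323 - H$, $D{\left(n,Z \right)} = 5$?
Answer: $-324458$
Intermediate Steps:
$M = - \frac{1438}{9}$ ($M = - \frac{7}{9} - 159 = - \frac{1438}{9} \approx -159.78$)
$o{\left(q,c \right)} = 5 - c$
$o{\left(M,473 \right)} - 323990 = \left(5 - 473\right) - 323990 = -468 - 323990 = -324458$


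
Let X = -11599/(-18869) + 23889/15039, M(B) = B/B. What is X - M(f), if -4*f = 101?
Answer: 113809337/94590297 ≈ 1.2032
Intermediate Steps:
f = -101/4 (f = -¼*101 = -101/4 ≈ -25.250)
M(B) = 1
X = 208399634/94590297 (X = -11599*(-1/18869) + 23889*(1/15039) = 11599/18869 + 7963/5013 = 208399634/94590297 ≈ 2.2032)
X - M(f) = 208399634/94590297 - 1*1 = 208399634/94590297 - 1 = 113809337/94590297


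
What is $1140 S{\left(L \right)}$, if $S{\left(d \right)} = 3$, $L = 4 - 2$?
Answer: $3420$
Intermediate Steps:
$L = 2$
$1140 S{\left(L \right)} = 1140 \cdot 3 = 3420$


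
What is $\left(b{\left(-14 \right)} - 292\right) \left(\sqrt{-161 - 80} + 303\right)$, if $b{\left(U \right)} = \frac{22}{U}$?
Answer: $- \frac{622665}{7} - \frac{2055 i \sqrt{241}}{7} \approx -88952.0 - 4557.5 i$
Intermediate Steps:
$\left(b{\left(-14 \right)} - 292\right) \left(\sqrt{-161 - 80} + 303\right) = \left(\frac{22}{-14} - 292\right) \left(\sqrt{-161 - 80} + 303\right) = \left(22 \left(- \frac{1}{14}\right) - 292\right) \left(\sqrt{-241} + 303\right) = \left(- \frac{11}{7} - 292\right) \left(i \sqrt{241} + 303\right) = - \frac{2055 \left(303 + i \sqrt{241}\right)}{7} = - \frac{622665}{7} - \frac{2055 i \sqrt{241}}{7}$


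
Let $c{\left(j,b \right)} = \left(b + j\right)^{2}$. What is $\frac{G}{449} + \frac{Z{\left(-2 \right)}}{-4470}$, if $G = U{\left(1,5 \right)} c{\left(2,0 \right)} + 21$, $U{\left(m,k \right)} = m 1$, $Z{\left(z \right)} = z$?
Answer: $\frac{56324}{1003515} \approx 0.056127$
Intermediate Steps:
$U{\left(m,k \right)} = m$
$G = 25$ ($G = 1 \left(0 + 2\right)^{2} + 21 = 1 \cdot 2^{2} + 21 = 1 \cdot 4 + 21 = 4 + 21 = 25$)
$\frac{G}{449} + \frac{Z{\left(-2 \right)}}{-4470} = \frac{25}{449} - \frac{2}{-4470} = 25 \cdot \frac{1}{449} - - \frac{1}{2235} = \frac{25}{449} + \frac{1}{2235} = \frac{56324}{1003515}$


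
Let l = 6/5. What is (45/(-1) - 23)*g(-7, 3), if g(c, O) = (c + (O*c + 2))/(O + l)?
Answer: 8840/21 ≈ 420.95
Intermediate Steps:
l = 6/5 (l = 6*(⅕) = 6/5 ≈ 1.2000)
g(c, O) = (2 + c + O*c)/(6/5 + O) (g(c, O) = (c + (O*c + 2))/(O + 6/5) = (c + (2 + O*c))/(6/5 + O) = (2 + c + O*c)/(6/5 + O))
(45/(-1) - 23)*g(-7, 3) = (45/(-1) - 23)*(5*(2 - 7 + 3*(-7))/(6 + 5*3)) = (45*(-1) - 23)*(5*(2 - 7 - 21)/(6 + 15)) = (-45 - 23)*(5*(-26)/21) = -340*(-26)/21 = -68*(-130/21) = 8840/21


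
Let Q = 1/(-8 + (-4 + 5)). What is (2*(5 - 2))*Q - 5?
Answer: -41/7 ≈ -5.8571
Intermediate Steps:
Q = -⅐ (Q = 1/(-8 + 1) = 1/(-7) = -⅐ ≈ -0.14286)
(2*(5 - 2))*Q - 5 = (2*(5 - 2))*(-⅐) - 5 = (2*3)*(-⅐) - 5 = 6*(-⅐) - 5 = -6/7 - 5 = -41/7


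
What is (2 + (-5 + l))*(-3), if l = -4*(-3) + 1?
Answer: -30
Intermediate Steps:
l = 13 (l = 12 + 1 = 13)
(2 + (-5 + l))*(-3) = (2 + (-5 + 13))*(-3) = (2 + 8)*(-3) = 10*(-3) = -30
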